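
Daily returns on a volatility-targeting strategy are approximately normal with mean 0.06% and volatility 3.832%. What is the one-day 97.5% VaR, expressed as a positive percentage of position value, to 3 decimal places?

7.451%

At 97.5% one-sided, z = 1.960.
VaR = −μ + z·σ = −(0.06%) + 1.960 × 3.832% = 7.451%.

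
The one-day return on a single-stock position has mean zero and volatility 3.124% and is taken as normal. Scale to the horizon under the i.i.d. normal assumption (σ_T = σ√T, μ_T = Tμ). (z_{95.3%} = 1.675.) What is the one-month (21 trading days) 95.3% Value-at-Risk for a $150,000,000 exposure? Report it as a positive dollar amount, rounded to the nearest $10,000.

$35,970,000

σ_{21d} = 3.124% × √21 = 14.316%.
VaR = 1.675 × 14.316% = 23.979%.
On $150,000,000: 0.23979 × $150,000,000 = $35,968,500.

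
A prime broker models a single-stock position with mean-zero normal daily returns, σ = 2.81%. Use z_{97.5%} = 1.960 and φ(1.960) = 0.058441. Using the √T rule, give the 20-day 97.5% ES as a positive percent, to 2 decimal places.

σ_{20d} = 2.81% × √20 = 12.567%.
ES multiplier = φ(z)/(1−α) = 0.058441/0.025 = 2.338.
ES = 12.567% × 2.338 = 29.382%.

29.38%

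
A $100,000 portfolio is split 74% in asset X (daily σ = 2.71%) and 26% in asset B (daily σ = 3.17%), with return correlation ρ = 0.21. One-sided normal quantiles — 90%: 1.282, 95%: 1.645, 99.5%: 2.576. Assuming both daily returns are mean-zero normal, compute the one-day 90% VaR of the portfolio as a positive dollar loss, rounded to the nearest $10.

σ_p² = 0.74²·2.71² + 0.26²·3.17² + 2·0.21·0.74·0.26·2.71·3.17 = 5.3951 (%²).
σ_p = √5.3951 = 2.323%.
VaR = 1.282 × 2.323% = 2.978%; on $100,000 that is $2,978.

$2,980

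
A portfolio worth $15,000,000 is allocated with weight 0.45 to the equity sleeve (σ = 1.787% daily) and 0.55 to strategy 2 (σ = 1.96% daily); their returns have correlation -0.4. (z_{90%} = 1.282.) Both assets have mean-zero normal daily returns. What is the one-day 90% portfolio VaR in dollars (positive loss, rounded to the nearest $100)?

$203,100

σ_p² = 0.45²·1.787² + 0.55²·1.96² + 2·-0.4·0.45·0.55·1.787·1.96 = 1.1152 (%²).
σ_p = √1.1152 = 1.056%.
VaR = 1.282 × 1.056% = 1.354%; on $15,000,000 that is $203,100.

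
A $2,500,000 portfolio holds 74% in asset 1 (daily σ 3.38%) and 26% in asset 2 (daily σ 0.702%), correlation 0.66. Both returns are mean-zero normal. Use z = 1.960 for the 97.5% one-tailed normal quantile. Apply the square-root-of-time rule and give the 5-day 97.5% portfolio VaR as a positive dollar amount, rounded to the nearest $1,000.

σ_p = √(0.74²·3.38² + 0.26²·0.702² + 2·0.66·0.74·0.26·3.38·0.702) = 2.625%.
σ_{5d} = 2.625% × √5 = 5.870%.
VaR = 1.960 × 5.870% = 11.505%; on $2,500,000 that is $287,625.

$288,000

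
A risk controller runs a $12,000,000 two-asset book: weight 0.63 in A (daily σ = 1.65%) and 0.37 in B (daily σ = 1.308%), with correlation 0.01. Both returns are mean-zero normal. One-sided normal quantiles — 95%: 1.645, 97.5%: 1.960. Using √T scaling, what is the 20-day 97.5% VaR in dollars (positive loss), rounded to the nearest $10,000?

$1,210,000

σ_p = √(0.63²·1.65² + 0.37²·1.308² + 2·0.01·0.63·0.37·1.65·1.308) = 1.151%.
σ_{20d} = 1.151% × √20 = 5.147%.
VaR = 1.960 × 5.147% = 10.088%; on $12,000,000 that is $1,210,560.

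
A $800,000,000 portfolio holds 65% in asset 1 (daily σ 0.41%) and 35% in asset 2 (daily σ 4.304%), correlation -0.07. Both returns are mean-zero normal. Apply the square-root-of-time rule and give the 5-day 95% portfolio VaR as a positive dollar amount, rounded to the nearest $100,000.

σ_p = √(0.65²·0.41² + 0.35²·4.304² + 2·-0.07·0.65·0.35·0.41·4.304) = 1.511%.
σ_{5d} = 1.511% × √5 = 3.379%.
z(95%) = 1.645.
VaR = 1.645 × 3.379% = 5.558%; on $800,000,000 that is $44,464,000.

$44,500,000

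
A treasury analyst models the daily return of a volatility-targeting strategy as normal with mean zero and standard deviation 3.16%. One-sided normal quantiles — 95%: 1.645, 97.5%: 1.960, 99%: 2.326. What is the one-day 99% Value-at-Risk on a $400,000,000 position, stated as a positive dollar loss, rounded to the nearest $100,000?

$29,400,000

VaR = z·σ = 2.326 × 3.16% = 7.350%.
On $400,000,000: 0.07350 × $400,000,000 = $29,400,000.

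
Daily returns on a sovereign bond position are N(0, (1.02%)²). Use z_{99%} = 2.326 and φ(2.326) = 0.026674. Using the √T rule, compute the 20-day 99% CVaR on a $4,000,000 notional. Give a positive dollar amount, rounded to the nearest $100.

$486,700

σ_{20d} = 1.02% × √20 = 4.562%.
ES multiplier = φ(z)/(1−α) = 0.026674/0.01 = 2.667.
ES = 4.562% × 2.667 = 12.167%; on $4,000,000: $486,680.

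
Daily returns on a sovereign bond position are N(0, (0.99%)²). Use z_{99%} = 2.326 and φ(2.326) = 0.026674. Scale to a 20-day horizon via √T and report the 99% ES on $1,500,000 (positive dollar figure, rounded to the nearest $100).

$177,100

σ_{20d} = 0.99% × √20 = 4.427%.
ES multiplier = φ(z)/(1−α) = 0.026674/0.01 = 2.667.
ES = 4.427% × 2.667 = 11.807%; on $1,500,000: $177,105.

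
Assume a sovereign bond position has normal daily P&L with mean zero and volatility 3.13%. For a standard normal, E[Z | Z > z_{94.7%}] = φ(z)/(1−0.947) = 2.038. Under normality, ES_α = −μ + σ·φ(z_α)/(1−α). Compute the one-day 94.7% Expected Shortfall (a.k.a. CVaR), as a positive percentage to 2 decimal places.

ES = 3.13% × 2.038 = 6.379%.

6.38%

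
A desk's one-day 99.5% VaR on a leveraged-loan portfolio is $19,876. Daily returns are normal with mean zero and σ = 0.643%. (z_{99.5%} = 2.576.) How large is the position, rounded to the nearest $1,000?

VaR as a fraction of value: z·σ = 2.576 × 0.643% = 1.65637%.
Position = $19,876 / 0.0165637 = $1,199,975.

$1,200,000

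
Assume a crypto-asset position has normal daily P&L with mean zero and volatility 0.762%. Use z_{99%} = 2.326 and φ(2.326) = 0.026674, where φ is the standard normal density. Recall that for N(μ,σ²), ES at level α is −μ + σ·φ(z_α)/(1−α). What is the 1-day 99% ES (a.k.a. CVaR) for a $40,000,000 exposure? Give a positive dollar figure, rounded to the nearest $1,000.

$813,000

Tail multiplier: φ(z)/(1−α) = 0.026674 / 0.01 = 2.667.
ES = 0.762% × 2.667 = 2.032%.
On $40,000,000: 0.02032 × $40,000,000 = $812,800.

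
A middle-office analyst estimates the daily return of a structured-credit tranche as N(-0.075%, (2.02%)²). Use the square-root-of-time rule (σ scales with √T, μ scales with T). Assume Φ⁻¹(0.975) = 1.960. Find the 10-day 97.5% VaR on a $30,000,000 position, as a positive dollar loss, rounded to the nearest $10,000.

$3,980,000

σ_{10d} = 2.02% × √10 = 6.388%; μ_{10d} = 10 × -0.075% = -0.750%.
VaR = −(-0.750%) + 1.960 × 6.388% = 13.270%.
On $30,000,000: 0.13270 × $30,000,000 = $3,981,000.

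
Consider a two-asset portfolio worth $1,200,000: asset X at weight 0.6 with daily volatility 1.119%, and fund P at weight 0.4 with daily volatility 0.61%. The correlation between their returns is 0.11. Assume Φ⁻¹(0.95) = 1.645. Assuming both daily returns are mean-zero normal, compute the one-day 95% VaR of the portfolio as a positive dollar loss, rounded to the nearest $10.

$14,590

σ_p² = 0.6²·1.119² + 0.4²·0.61² + 2·0.11·0.6·0.4·1.119·0.61 = 0.5464 (%²).
σ_p = √0.5464 = 0.739%.
VaR = 1.645 × 0.739% = 1.216%; on $1,200,000 that is $14,592.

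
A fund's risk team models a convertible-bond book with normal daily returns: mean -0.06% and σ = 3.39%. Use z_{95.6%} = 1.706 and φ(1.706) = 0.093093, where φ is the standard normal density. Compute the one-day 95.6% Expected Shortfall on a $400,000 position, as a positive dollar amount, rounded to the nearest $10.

$28,930

Tail multiplier: φ(z)/(1−α) = 0.093093 / 0.044 = 2.116.
ES = −(-0.06%) + 3.39% × 2.116 = 7.233%.
On $400,000: 0.07233 × $400,000 = $28,932.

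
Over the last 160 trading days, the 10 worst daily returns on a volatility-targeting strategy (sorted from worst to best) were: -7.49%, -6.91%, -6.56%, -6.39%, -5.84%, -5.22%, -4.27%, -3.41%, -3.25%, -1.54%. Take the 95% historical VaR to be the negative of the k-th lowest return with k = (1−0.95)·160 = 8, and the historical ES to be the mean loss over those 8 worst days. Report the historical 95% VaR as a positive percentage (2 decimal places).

3.41%

k = 8; the 8th lowest return is -3.41%, so VaR = 3.41%.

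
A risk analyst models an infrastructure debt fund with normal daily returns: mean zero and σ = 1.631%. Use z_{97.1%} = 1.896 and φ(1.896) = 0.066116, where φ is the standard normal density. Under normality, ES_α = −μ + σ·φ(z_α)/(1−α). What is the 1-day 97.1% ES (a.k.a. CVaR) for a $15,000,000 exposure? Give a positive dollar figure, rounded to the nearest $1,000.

Tail multiplier: φ(z)/(1−α) = 0.066116 / 0.029 = 2.280.
ES = 1.631% × 2.280 = 3.719%.
On $15,000,000: 0.03719 × $15,000,000 = $557,850.

$558,000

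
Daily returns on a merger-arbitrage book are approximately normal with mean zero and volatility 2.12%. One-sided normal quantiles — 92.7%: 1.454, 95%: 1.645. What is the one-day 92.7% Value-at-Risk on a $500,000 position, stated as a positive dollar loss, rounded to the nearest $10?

VaR = z·σ = 1.454 × 2.12% = 3.082%.
On $500,000: 0.03082 × $500,000 = $15,410.

$15,410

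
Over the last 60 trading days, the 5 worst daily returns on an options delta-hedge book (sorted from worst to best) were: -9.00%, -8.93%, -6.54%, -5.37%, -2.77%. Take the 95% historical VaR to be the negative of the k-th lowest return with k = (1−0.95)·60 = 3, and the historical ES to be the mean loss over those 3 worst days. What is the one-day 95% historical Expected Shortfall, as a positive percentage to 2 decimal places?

8.16%

The 3 worst returns sum to -24.47%.
ES = −(-24.47%) / 3 = 8.1566…% ≈ 8.16%.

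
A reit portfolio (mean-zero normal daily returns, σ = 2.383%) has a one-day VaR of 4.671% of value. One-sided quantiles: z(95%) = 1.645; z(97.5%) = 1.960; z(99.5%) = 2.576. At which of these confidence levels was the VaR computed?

97.5%

Implied z = VaR/σ = 4.671 / 2.383 = 1.960.
This matches z(97.5%) = 1.960.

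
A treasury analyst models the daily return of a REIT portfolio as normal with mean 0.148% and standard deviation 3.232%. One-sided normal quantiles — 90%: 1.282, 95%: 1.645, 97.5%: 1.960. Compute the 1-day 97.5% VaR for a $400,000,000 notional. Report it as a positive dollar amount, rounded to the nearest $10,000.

$24,750,000

VaR = −μ + z·σ = −(0.148%) + 1.960 × 3.232% = 6.187%.
On $400,000,000: 0.06187 × $400,000,000 = $24,748,000.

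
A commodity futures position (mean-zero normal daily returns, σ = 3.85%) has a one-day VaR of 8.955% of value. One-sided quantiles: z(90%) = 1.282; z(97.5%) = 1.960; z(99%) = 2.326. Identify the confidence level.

Implied z = VaR/σ = 8.955 / 3.85 = 2.326.
This matches z(99%) = 2.326.

99%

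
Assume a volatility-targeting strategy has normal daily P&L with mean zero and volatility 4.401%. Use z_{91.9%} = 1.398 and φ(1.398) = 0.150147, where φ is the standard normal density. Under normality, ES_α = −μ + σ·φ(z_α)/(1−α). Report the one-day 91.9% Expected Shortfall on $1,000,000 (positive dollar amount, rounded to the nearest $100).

$81,600

Tail multiplier: φ(z)/(1−α) = 0.150147 / 0.081 = 1.854.
ES = 4.401% × 1.854 = 8.159%.
On $1,000,000: 0.08159 × $1,000,000 = $81,590.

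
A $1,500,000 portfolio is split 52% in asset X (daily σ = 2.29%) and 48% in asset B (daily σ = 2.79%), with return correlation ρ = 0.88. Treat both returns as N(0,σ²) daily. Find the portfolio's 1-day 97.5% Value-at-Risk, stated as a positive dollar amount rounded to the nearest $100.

σ_p² = 0.52²·2.29² + 0.48²·2.79² + 2·0.88·0.52·0.48·2.29·2.79 = 6.0182 (%²).
σ_p = √6.0182 = 2.453%.
At 97.5%, z = 1.960.
VaR = 1.960 × 2.453% = 4.808%; on $1,500,000 that is $72,120.

$72,100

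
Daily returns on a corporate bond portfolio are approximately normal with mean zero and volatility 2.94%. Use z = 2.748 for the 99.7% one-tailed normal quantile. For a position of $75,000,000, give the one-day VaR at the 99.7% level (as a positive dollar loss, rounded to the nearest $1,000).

$6,059,000

VaR = z·σ = 2.748 × 2.94% = 8.079%.
On $75,000,000: 0.08079 × $75,000,000 = $6,059,250.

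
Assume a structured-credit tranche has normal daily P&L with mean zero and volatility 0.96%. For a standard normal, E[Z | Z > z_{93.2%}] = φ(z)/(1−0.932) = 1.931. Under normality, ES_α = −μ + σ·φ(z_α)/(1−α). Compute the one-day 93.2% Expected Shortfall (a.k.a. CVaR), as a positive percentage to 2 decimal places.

ES = 0.96% × 1.931 = 1.854%.

1.85%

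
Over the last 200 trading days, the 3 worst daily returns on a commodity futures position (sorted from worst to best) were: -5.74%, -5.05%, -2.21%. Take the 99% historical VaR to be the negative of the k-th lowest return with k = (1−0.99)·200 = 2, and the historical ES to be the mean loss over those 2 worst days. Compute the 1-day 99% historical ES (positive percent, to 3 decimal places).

5.395%

The 2 worst returns sum to -10.79%.
ES = −(-10.79%) / 2 = 5.395%.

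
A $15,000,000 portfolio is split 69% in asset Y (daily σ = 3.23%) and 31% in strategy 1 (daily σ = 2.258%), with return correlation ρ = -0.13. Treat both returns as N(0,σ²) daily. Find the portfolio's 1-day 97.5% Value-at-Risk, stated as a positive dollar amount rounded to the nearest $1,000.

σ_p² = 0.69²·3.23² + 0.31²·2.258² + 2·-0.13·0.69·0.31·3.23·2.258 = 5.0515 (%²).
σ_p = √5.0515 = 2.248%.
At 97.5%, z = 1.960.
VaR = 1.960 × 2.248% = 4.406%; on $15,000,000 that is $660,900.

$661,000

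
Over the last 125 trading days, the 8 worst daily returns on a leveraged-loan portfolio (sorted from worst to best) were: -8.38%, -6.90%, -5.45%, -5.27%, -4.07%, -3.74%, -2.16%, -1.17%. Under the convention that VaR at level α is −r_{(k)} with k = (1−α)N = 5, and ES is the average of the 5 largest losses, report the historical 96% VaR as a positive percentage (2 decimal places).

k = 5; the 5th lowest return is -4.07%, so VaR = 4.07%.

4.07%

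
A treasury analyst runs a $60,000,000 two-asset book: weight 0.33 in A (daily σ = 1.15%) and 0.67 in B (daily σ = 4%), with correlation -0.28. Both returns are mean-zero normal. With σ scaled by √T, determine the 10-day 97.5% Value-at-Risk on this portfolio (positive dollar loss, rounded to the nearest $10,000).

$9,670,000

σ_p = √(0.33²·1.15² + 0.67²·4² + 2·-0.28·0.33·0.67·1.15·4) = 2.599%.
σ_{10d} = 2.599% × √10 = 8.219%.
z(97.5%) = 1.960.
VaR = 1.960 × 8.219% = 16.109%; on $60,000,000 that is $9,665,400.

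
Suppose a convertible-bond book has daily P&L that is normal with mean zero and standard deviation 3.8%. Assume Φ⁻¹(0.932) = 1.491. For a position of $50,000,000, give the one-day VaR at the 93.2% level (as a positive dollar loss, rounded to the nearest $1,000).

VaR = z·σ = 1.491 × 3.8% = 5.666%.
On $50,000,000: 0.05666 × $50,000,000 = $2,833,000.

$2,833,000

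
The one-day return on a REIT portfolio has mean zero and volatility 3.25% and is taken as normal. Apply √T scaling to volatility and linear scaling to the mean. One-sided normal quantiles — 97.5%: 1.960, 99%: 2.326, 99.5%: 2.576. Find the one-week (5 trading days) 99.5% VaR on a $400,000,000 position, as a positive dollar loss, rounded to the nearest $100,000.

σ_{5d} = 3.25% × √5 = 7.267%.
VaR = 2.576 × 7.267% = 18.720%.
On $400,000,000: 0.18720 × $400,000,000 = $74,880,000.

$74,900,000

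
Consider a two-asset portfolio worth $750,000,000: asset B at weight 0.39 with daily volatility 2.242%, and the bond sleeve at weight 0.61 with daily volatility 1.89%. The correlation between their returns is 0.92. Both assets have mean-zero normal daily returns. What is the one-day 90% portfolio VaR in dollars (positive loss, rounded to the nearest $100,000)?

$19,100,000

σ_p² = 0.39²·2.242² + 0.61²·1.89² + 2·0.92·0.39·0.61·2.242·1.89 = 3.9486 (%²).
σ_p = √3.9486 = 1.987%.
At 90%, z = 1.282.
VaR = 1.282 × 1.987% = 2.547%; on $750,000,000 that is $19,102,500.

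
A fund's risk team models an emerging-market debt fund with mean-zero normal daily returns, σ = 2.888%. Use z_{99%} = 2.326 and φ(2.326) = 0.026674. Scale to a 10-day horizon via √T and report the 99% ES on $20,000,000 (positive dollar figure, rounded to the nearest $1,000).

$4,872,000

σ_{10d} = 2.888% × √10 = 9.133%.
ES multiplier = φ(z)/(1−α) = 0.026674/0.01 = 2.667.
ES = 9.133% × 2.667 = 24.358%; on $20,000,000: $4,871,600.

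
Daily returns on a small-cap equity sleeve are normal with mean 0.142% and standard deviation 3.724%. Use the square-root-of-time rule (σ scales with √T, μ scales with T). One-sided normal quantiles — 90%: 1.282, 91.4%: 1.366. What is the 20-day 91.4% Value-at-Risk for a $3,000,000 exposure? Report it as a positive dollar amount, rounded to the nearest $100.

σ_{20d} = 3.724% × √20 = 16.654%; μ_{20d} = 20 × 0.142% = 2.840%.
VaR = −(2.840%) + 1.366 × 16.654% = 19.909%.
On $3,000,000: 0.19909 × $3,000,000 = $597,270.

$597,300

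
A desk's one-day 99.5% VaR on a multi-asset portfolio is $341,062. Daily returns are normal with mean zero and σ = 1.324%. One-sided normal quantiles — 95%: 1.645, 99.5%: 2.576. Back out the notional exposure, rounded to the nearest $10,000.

VaR as a fraction of value: z·σ = 2.576 × 1.324% = 3.41062%.
Position = $341,062 / 0.0341062 = $9,999,988.

$10,000,000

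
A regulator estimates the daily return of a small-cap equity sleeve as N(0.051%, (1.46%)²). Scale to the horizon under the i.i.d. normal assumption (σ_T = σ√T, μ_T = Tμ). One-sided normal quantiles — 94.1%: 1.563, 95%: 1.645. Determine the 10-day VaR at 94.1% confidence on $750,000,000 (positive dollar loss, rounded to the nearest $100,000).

σ_{10d} = 1.46% × √10 = 4.617%; μ_{10d} = 10 × 0.051% = 0.510%.
VaR = −(0.510%) + 1.563 × 4.617% = 6.706%.
On $750,000,000: 0.06706 × $750,000,000 = $50,295,000.

$50,300,000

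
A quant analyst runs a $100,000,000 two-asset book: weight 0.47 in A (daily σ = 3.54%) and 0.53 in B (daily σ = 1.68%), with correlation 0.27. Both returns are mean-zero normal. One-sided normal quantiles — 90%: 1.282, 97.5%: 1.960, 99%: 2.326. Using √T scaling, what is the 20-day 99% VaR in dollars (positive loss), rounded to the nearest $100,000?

σ_p = √(0.47²·3.54² + 0.53²·1.68² + 2·0.27·0.47·0.53·3.54·1.68) = 2.088%.
σ_{20d} = 2.088% × √20 = 9.338%.
VaR = 2.326 × 9.338% = 21.720%; on $100,000,000 that is $21,720,000.

$21,700,000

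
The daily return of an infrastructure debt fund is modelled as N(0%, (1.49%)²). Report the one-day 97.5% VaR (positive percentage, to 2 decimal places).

2.92%

At 97.5% one-sided, z = 1.960.
VaR = z·σ = 1.960 × 1.49% = 2.920%.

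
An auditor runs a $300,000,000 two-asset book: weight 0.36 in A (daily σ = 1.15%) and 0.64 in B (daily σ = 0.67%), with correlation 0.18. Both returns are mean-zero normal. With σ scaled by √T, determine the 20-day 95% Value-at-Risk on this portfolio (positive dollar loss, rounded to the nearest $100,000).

σ_p = √(0.36²·1.15² + 0.64²·0.67² + 2·0.18·0.36·0.64·1.15·0.67) = 0.647%.
σ_{20d} = 0.647% × √20 = 2.893%.
z(95%) = 1.645.
VaR = 1.645 × 2.893% = 4.759%; on $300,000,000 that is $14,277,000.

$14,300,000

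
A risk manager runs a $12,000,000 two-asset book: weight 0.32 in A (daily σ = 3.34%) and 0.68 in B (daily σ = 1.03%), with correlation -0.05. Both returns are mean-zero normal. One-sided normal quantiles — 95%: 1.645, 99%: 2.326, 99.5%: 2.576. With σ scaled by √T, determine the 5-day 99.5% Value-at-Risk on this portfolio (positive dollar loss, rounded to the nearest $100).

$862,800

σ_p = √(0.32²·3.34² + 0.68²·1.03² + 2·-0.05·0.32·0.68·3.34·1.03) = 1.248%.
σ_{5d} = 1.248% × √5 = 2.791%.
VaR = 2.576 × 2.791% = 7.190%; on $12,000,000 that is $862,800.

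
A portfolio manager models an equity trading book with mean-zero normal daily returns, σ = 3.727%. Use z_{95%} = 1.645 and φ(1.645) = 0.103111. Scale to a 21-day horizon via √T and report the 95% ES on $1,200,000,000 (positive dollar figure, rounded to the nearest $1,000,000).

$423,000,000

σ_{21d} = 3.727% × √21 = 17.079%.
ES multiplier = φ(z)/(1−α) = 0.103111/0.05 = 2.062.
ES = 17.079% × 2.062 = 35.217%; on $1,200,000,000: $422,604,000.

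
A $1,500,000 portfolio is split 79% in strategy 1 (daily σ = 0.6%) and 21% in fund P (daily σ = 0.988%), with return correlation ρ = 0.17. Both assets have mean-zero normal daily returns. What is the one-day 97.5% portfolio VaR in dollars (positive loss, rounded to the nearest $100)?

σ_p² = 0.79²·0.6² + 0.21²·0.988² + 2·0.17·0.79·0.21·0.6·0.988 = 0.3012 (%²).
σ_p = √0.3012 = 0.549%.
At 97.5%, z = 1.960.
VaR = 1.960 × 0.549% = 1.076%; on $1,500,000 that is $16,140.

$16,100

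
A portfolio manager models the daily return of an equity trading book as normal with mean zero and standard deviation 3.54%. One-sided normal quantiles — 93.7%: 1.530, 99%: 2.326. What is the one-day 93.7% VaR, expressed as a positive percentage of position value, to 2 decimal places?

VaR = z·σ = 1.530 × 3.54% = 5.416%.

5.42%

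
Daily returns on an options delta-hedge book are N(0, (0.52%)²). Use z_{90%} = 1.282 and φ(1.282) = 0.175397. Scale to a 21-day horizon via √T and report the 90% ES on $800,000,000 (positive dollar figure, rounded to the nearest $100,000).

$33,400,000

σ_{21d} = 0.52% × √21 = 2.383%.
ES multiplier = φ(z)/(1−α) = 0.175397/0.1 = 1.754.
ES = 2.383% × 1.754 = 4.180%; on $800,000,000: $33,440,000.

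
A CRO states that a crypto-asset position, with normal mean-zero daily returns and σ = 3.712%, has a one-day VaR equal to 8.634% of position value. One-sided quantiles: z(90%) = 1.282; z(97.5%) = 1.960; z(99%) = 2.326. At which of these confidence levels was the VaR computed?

Implied z = VaR/σ = 8.634 / 3.712 = 2.326.
This matches z(99%) = 2.326.

99%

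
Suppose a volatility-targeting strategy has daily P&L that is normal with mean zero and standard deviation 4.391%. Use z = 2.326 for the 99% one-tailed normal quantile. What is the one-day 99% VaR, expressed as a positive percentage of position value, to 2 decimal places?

VaR = z·σ = 2.326 × 4.391% = 10.213%.

10.21%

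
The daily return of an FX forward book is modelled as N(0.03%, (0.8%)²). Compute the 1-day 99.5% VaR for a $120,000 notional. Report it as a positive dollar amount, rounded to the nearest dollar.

$2,437

At 99.5% one-sided, z = 2.576.
VaR = −μ + z·σ = −(0.03%) + 2.576 × 0.8% = 2.031%.
On $120,000: 0.02031 × $120,000 = $2,437.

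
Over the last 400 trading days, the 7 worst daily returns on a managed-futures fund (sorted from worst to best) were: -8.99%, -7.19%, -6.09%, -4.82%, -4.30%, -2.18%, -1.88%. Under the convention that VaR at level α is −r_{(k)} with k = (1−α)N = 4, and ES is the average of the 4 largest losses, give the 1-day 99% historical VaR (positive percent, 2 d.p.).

k = 4; the 4th lowest return is -4.82%, so VaR = 4.82%.

4.82%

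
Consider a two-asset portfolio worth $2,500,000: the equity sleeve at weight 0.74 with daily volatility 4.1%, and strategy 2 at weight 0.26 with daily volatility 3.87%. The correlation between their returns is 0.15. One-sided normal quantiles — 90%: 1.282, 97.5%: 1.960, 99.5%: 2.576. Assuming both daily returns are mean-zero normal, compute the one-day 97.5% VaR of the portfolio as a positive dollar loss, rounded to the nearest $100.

$163,500

σ_p² = 0.74²·4.1² + 0.26²·3.87² + 2·0.15·0.74·0.26·4.1·3.87 = 11.1334 (%²).
σ_p = √11.1334 = 3.337%.
VaR = 1.960 × 3.337% = 6.541%; on $2,500,000 that is $163,525.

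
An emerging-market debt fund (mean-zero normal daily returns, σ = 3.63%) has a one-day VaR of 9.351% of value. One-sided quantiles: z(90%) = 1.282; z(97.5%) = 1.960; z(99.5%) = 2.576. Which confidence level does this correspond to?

99.5%

Implied z = VaR/σ = 9.351 / 3.63 = 2.576.
This matches z(99.5%) = 2.576.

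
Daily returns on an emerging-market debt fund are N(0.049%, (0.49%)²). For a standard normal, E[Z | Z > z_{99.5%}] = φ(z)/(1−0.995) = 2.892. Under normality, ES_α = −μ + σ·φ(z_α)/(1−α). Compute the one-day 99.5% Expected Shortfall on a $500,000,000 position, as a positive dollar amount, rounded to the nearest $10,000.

ES = −(0.049%) + 0.49% × 2.892 = 1.368%.
On $500,000,000: 0.01368 × $500,000,000 = $6,840,000.

$6,840,000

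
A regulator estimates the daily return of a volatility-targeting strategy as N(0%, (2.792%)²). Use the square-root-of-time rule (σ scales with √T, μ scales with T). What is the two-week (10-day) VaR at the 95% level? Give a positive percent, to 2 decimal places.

14.52%

At 95%, z = 1.645.
σ_{10d} = 2.792% × √10 = 8.829%.
VaR = 1.645 × 8.829% = 14.524%.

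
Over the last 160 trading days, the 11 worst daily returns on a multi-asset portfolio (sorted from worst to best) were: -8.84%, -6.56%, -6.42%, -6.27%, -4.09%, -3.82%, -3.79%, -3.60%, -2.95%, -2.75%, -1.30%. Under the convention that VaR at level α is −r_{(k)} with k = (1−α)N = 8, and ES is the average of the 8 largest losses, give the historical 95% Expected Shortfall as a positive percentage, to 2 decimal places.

5.42%

The 8 worst returns sum to -43.39%.
ES = −(-43.39%) / 8 = 5.42375% ≈ 5.42%.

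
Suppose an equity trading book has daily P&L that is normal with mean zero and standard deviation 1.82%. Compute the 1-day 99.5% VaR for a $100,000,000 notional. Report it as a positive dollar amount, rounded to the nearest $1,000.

At 99.5% one-sided, z = 2.576.
VaR = z·σ = 2.576 × 1.82% = 4.688%.
On $100,000,000: 0.04688 × $100,000,000 = $4,688,000.

$4,688,000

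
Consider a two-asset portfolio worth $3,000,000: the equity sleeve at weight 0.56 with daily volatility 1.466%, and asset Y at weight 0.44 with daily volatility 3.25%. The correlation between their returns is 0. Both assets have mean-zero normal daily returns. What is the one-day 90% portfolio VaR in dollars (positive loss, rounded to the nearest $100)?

$63,400

σ_p² = 0.56²·1.466² + 0.44²·3.25² + 2·0·0.56·0.44·1.466·3.25 = 2.7189 (%²).
σ_p = √2.7189 = 1.649%.
At 90%, z = 1.282.
VaR = 1.282 × 1.649% = 2.114%; on $3,000,000 that is $63,420.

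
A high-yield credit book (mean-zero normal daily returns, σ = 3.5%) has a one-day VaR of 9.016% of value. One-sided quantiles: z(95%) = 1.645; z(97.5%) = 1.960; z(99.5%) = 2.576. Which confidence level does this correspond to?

99.5%

Implied z = VaR/σ = 9.016 / 3.5 = 2.576.
This matches z(99.5%) = 2.576.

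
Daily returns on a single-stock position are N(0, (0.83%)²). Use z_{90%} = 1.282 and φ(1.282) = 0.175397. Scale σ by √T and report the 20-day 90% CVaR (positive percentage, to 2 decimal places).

6.51%

σ_{20d} = 0.83% × √20 = 3.712%.
ES multiplier = φ(z)/(1−α) = 0.175397/0.1 = 1.754.
ES = 3.712% × 1.754 = 6.511%.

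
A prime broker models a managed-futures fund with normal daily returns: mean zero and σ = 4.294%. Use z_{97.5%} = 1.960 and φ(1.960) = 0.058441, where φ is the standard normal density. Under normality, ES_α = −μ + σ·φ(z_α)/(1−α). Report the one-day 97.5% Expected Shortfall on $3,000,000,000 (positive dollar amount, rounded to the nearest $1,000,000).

$301,000,000

Tail multiplier: φ(z)/(1−α) = 0.058441 / 0.025 = 2.338.
ES = 4.294% × 2.338 = 10.039%.
On $3,000,000,000: 0.10039 × $3,000,000,000 = $301,170,000.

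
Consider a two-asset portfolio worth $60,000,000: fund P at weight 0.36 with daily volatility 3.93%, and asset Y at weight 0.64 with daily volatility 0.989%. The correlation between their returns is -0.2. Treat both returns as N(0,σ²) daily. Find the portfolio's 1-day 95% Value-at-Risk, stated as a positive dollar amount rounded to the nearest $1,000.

$1,411,000

σ_p² = 0.36²·3.93² + 0.64²·0.989² + 2·-0.2·0.36·0.64·3.93·0.989 = 2.0441 (%²).
σ_p = √2.0441 = 1.430%.
At 95%, z = 1.645.
VaR = 1.645 × 1.430% = 2.352%; on $60,000,000 that is $1,411,200.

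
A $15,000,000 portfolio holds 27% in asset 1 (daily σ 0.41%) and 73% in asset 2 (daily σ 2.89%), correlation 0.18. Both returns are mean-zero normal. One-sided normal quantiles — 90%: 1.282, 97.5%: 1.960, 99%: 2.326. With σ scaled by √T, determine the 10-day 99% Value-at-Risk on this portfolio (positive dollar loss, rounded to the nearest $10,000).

σ_p = √(0.27²·0.41² + 0.73²·2.89² + 2·0.18·0.27·0.73·0.41·2.89) = 2.132%.
σ_{10d} = 2.132% × √10 = 6.742%.
VaR = 2.326 × 6.742% = 15.682%; on $15,000,000 that is $2,352,300.

$2,350,000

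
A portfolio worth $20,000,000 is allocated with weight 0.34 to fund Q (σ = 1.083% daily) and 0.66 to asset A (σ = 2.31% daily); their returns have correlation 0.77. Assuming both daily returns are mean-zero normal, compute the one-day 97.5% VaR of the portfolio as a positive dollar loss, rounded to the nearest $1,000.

$715,000

σ_p² = 0.34²·1.083² + 0.66²·2.31² + 2·0.77·0.34·0.66·1.083·2.31 = 3.3245 (%²).
σ_p = √3.3245 = 1.823%.
At 97.5%, z = 1.960.
VaR = 1.960 × 1.823% = 3.573%; on $20,000,000 that is $714,600.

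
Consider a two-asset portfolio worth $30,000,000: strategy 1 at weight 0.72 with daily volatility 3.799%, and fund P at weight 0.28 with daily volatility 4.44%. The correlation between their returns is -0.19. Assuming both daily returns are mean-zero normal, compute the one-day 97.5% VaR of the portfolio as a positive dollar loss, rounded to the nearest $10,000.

σ_p² = 0.72²·3.799² + 0.28²·4.44² + 2·-0.19·0.72·0.28·3.799·4.44 = 7.7351 (%²).
σ_p = √7.7351 = 2.781%.
At 97.5%, z = 1.960.
VaR = 1.960 × 2.781% = 5.451%; on $30,000,000 that is $1,635,300.

$1,640,000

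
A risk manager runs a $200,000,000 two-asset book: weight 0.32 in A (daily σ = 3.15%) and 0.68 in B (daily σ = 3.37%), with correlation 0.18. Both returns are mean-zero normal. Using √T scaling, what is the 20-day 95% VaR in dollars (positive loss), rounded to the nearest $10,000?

σ_p = √(0.32²·3.15² + 0.68²·3.37² + 2·0.18·0.32·0.68·3.15·3.37) = 2.664%.
σ_{20d} = 2.664% × √20 = 11.914%.
z(95%) = 1.645.
VaR = 1.645 × 11.914% = 19.599%; on $200,000,000 that is $39,198,000.

$39,200,000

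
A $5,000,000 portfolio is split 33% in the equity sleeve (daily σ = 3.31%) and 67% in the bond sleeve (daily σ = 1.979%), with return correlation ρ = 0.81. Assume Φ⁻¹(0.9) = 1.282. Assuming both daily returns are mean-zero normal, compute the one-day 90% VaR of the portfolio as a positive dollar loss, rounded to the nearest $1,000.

$148,000

σ_p² = 0.33²·3.31² + 0.67²·1.979² + 2·0.81·0.33·0.67·3.31·1.979 = 5.2975 (%²).
σ_p = √5.2975 = 2.302%.
VaR = 1.282 × 2.302% = 2.951%; on $5,000,000 that is $147,550.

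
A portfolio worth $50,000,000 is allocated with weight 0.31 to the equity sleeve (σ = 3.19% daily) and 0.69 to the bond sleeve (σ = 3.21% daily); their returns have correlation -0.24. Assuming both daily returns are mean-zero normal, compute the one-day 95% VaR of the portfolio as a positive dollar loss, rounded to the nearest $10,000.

σ_p² = 0.31²·3.19² + 0.69²·3.21² + 2·-0.24·0.31·0.69·3.19·3.21 = 4.8324 (%²).
σ_p = √4.8324 = 2.198%.
At 95%, z = 1.645.
VaR = 1.645 × 2.198% = 3.616%; on $50,000,000 that is $1,808,000.

$1,810,000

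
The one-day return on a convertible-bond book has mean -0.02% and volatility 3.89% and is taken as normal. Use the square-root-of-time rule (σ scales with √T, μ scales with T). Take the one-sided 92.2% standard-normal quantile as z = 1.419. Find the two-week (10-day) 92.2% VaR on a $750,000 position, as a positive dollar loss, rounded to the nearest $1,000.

σ_{10d} = 3.89% × √10 = 12.301%; μ_{10d} = 10 × -0.02% = -0.200%.
VaR = −(-0.200%) + 1.419 × 12.301% = 17.655%.
On $750,000: 0.17655 × $750,000 = $132,412.

$132,000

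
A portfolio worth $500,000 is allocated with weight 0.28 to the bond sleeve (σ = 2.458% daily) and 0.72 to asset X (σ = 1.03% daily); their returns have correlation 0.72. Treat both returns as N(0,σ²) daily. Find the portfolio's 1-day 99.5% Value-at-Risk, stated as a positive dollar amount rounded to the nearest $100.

$17,100

σ_p² = 0.28²·2.458² + 0.72²·1.03² + 2·0.72·0.28·0.72·2.458·1.03 = 1.7586 (%²).
σ_p = √1.7586 = 1.326%.
At 99.5%, z = 2.576.
VaR = 2.576 × 1.326% = 3.416%; on $500,000 that is $17,080.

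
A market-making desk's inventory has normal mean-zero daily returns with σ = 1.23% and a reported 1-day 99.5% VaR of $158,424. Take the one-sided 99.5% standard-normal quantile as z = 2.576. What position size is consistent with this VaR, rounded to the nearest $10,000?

$5,000,000

VaR as a fraction of value: z·σ = 2.576 × 1.23% = 3.16848%.
Position = $158,424 / 0.0316848 = $5,000,000.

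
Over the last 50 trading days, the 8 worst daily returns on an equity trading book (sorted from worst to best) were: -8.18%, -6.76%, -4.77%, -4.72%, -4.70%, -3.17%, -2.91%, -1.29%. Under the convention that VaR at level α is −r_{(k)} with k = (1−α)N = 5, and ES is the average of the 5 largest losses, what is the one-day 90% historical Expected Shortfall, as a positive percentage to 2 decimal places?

The 5 worst returns sum to -29.13%.
ES = −(-29.13%) / 5 = 5.826% ≈ 5.83%.

5.83%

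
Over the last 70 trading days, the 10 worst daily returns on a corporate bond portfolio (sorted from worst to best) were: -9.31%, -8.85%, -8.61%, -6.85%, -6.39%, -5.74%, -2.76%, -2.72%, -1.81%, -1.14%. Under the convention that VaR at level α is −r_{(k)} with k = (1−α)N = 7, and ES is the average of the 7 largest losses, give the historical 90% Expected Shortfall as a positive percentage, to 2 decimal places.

6.93%

The 7 worst returns sum to -48.51%.
ES = −(-48.51%) / 7 = 6.93%.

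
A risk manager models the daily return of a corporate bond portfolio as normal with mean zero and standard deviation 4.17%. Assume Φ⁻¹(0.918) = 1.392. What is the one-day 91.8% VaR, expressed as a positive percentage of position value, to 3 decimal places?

VaR = z·σ = 1.392 × 4.17% = 5.805%.

5.805%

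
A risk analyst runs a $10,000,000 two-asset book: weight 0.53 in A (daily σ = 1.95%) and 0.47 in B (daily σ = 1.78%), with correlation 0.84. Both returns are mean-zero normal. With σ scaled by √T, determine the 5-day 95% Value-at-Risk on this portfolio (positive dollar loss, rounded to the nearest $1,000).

σ_p = √(0.53²·1.95² + 0.47²·1.78² + 2·0.84·0.53·0.47·1.95·1.78) = 1.795%.
σ_{5d} = 1.795% × √5 = 4.014%.
z(95%) = 1.645.
VaR = 1.645 × 4.014% = 6.603%; on $10,000,000 that is $660,300.

$660,000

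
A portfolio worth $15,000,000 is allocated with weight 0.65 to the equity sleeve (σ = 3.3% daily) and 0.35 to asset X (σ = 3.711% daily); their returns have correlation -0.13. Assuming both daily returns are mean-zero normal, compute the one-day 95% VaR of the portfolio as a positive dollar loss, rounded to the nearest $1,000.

$582,000

σ_p² = 0.65²·3.3² + 0.35²·3.711² + 2·-0.13·0.65·0.35·3.3·3.711 = 5.5637 (%²).
σ_p = √5.5637 = 2.359%.
At 95%, z = 1.645.
VaR = 1.645 × 2.359% = 3.881%; on $15,000,000 that is $582,150.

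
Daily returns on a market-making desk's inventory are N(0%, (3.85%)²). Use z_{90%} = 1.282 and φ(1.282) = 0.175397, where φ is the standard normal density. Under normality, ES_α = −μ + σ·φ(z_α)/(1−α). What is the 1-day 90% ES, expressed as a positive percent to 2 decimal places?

Tail multiplier: φ(z)/(1−α) = 0.175397 / 0.1 = 1.754.
ES = 3.85% × 1.754 = 6.753%.

6.75%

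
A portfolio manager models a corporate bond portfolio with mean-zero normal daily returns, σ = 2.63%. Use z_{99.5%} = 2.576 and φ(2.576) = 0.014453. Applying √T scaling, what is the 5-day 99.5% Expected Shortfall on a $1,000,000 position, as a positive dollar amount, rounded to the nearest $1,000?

σ_{5d} = 2.63% × √5 = 5.881%.
ES multiplier = φ(z)/(1−α) = 0.014453/0.005 = 2.891.
ES = 5.881% × 2.891 = 17.002%; on $1,000,000: $170,020.

$170,000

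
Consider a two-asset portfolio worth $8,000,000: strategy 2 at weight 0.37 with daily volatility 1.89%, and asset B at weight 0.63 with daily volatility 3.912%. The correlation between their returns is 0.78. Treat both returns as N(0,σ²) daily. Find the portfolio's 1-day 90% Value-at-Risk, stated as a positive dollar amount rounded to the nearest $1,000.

$312,000

σ_p² = 0.37²·1.89² + 0.63²·3.912² + 2·0.78·0.37·0.63·1.89·3.912 = 9.2517 (%²).
σ_p = √9.2517 = 3.042%.
At 90%, z = 1.282.
VaR = 1.282 × 3.042% = 3.900%; on $8,000,000 that is $312,000.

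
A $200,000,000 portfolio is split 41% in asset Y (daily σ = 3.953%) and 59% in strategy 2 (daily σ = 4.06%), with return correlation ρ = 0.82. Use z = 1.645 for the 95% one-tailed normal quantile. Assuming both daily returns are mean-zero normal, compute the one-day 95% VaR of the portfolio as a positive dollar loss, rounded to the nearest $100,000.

σ_p² = 0.41²·3.953² + 0.59²·4.06² + 2·0.82·0.41·0.59·3.953·4.06 = 14.7317 (%²).
σ_p = √14.7317 = 3.838%.
VaR = 1.645 × 3.838% = 6.314%; on $200,000,000 that is $12,628,000.

$12,600,000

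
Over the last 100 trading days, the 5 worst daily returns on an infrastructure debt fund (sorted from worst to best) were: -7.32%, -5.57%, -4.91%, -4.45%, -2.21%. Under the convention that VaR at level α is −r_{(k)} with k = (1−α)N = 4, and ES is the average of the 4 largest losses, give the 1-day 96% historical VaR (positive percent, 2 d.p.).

4.45%

k = 4; the 4th lowest return is -4.45%, so VaR = 4.45%.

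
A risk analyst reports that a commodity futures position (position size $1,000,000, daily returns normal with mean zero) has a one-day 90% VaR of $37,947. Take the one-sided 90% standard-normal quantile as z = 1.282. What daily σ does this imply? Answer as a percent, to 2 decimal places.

VaR as a fraction: $37,947 / $1,000,000 = 3.795%.
σ = VaR / z = 3.795% / 1.282 = 2.960%.

2.96%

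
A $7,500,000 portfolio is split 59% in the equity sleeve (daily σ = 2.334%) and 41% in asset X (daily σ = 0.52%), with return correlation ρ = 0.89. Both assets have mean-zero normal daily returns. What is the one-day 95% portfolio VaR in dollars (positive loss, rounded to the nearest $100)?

σ_p² = 0.59²·2.334² + 0.41²·0.52² + 2·0.89·0.59·0.41·2.334·0.52 = 2.4643 (%²).
σ_p = √2.4643 = 1.570%.
At 95%, z = 1.645.
VaR = 1.645 × 1.570% = 2.583%; on $7,500,000 that is $193,725.

$193,700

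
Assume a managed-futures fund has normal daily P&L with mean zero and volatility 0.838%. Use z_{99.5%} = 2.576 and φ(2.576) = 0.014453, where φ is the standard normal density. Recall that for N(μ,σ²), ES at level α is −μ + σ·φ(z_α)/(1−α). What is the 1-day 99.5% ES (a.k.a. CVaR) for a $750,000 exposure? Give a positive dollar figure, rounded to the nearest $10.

$18,170

Tail multiplier: φ(z)/(1−α) = 0.014453 / 0.005 = 2.891.
ES = 0.838% × 2.891 = 2.423%.
On $750,000: 0.02423 × $750,000 = $18,172.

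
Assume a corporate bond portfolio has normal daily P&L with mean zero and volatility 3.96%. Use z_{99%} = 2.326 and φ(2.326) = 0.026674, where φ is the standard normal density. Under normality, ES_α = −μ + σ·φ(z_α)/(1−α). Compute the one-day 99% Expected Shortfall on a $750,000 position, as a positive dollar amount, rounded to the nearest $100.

Tail multiplier: φ(z)/(1−α) = 0.026674 / 0.01 = 2.667.
ES = 3.96% × 2.667 = 10.561%.
On $750,000: 0.10561 × $750,000 = $79,208.

$79,200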